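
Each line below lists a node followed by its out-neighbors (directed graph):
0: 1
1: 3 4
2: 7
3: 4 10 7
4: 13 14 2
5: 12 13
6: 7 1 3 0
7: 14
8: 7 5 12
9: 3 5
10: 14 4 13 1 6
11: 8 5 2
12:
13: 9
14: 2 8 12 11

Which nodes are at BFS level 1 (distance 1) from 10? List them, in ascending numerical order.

1, 4, 6, 13, 14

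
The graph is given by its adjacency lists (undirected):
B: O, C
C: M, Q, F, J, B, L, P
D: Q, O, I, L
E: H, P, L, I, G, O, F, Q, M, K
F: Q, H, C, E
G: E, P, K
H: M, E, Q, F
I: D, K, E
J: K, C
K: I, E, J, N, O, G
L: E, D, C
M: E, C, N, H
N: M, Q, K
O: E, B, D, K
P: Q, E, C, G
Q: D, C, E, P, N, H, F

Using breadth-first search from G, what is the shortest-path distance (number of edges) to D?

Level 0: G
Level 1: E, K, P
Level 2: C, F, H, I, J, L, M, N, O, Q
Level 3: B, D
D first appears at level 3.

3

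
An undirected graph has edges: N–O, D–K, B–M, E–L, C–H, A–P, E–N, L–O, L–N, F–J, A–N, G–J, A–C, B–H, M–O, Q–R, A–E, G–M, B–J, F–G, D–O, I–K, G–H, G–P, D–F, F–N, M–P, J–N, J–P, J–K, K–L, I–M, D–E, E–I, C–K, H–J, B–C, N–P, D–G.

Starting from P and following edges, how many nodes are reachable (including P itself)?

16

BFS from P visits: P, N, M, J, G, A, O, L, F, E, I, B, K, H, D, C
Reachable nodes: 16 of 18 total.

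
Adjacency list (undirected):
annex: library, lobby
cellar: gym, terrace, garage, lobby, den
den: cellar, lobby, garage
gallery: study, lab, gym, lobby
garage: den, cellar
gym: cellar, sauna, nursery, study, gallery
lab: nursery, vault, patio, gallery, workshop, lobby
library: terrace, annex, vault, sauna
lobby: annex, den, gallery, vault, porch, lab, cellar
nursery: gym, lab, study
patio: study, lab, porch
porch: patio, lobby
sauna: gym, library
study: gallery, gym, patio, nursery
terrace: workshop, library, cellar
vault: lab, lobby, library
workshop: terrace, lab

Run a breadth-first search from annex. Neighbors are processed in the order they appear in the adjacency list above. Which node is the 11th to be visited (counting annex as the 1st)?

cellar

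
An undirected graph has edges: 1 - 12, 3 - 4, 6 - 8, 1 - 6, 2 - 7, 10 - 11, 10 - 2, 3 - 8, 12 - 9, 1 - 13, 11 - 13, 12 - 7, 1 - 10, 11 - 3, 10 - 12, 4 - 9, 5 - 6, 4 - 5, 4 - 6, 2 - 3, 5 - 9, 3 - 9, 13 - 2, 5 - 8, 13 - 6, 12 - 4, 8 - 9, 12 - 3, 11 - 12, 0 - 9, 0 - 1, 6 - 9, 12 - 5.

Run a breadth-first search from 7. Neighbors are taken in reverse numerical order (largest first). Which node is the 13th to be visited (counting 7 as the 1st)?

Visit 7; enqueue 12, 2 → queue [12, 2]
Visit 12; enqueue 11, 10, 9, 5, 4, 3, 1 → queue [2, 11, 10, 9, 5, 4, 3, 1]
Visit 2; enqueue 13 → queue [11, 10, 9, 5, 4, 3, 1, 13]
Visit 11 → queue [10, 9, 5, 4, 3, 1, 13]
Visit 10 → queue [9, 5, 4, 3, 1, 13]
Visit 9; enqueue 8, 6, 0 → queue [5, 4, 3, 1, 13, 8, 6, 0]
Visit 5 → queue [4, 3, 1, 13, 8, 6, 0]
Visit 4 → queue [3, 1, 13, 8, 6, 0]
Visit 3 → queue [1, 13, 8, 6, 0]
Visit 1 → queue [13, 8, 6, 0]
Visit 13 → queue [8, 6, 0]
Visit 8 → queue [6, 0]
Visit 6 → queue [0]
Visit 0 → queue []

Visit order: 7, 12, 2, 11, 10, 9, 5, 4, 3, 1, 13, 8, 6, 0

6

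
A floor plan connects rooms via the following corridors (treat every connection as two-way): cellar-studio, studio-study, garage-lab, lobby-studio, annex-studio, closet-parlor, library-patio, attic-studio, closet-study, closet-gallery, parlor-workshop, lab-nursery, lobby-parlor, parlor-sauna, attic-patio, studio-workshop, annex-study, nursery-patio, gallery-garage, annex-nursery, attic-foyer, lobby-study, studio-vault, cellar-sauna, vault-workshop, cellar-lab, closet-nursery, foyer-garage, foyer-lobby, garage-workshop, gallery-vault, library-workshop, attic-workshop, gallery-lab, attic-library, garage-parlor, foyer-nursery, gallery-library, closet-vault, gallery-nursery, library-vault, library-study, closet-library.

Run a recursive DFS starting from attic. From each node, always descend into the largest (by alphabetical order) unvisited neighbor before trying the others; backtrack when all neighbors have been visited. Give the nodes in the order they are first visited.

attic → workshop → vault → studio → study → lobby → parlor → sauna → cellar → lab → nursery → patio → library → gallery → garage → foyer → closet → annex

Visit attic
attic → workshop
workshop → vault
vault → studio
studio → study
study → lobby
lobby → parlor
parlor → sauna
sauna → cellar
cellar → lab
lab → nursery
nursery → patio
patio → library
library → gallery
gallery → garage
garage → foyer
gallery → closet
nursery → annex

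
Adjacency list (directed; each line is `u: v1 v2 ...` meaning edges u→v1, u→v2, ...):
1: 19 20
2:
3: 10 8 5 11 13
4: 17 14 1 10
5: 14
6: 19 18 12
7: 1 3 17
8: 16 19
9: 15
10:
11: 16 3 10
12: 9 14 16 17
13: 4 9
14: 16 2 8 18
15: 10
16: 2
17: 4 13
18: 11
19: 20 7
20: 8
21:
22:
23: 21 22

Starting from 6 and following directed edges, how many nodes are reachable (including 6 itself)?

BFS from 6 visits: 6, 19, 18, 12, 20, 7, 11, 9, 14, 16, 17, 8, 1, 3, 10, 15, 2, 4, 13, 5
Reachable nodes: 20 of 23 total.

20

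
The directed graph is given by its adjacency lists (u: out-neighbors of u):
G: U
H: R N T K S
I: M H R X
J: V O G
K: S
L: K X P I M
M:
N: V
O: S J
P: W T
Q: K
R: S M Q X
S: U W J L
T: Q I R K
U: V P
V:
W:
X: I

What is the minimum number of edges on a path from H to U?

2

Level 0: H
Level 1: K, N, R, S, T
Level 2: I, J, L, M, Q, U, V, W, X
Level 3: G, O, P
U first appears at level 2.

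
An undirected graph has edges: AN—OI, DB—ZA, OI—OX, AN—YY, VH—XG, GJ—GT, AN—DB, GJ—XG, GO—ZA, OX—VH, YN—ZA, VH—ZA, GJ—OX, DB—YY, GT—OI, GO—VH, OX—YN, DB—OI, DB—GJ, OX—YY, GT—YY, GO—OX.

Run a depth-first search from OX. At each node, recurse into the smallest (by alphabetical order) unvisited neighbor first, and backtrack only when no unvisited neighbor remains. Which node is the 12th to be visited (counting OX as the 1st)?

YN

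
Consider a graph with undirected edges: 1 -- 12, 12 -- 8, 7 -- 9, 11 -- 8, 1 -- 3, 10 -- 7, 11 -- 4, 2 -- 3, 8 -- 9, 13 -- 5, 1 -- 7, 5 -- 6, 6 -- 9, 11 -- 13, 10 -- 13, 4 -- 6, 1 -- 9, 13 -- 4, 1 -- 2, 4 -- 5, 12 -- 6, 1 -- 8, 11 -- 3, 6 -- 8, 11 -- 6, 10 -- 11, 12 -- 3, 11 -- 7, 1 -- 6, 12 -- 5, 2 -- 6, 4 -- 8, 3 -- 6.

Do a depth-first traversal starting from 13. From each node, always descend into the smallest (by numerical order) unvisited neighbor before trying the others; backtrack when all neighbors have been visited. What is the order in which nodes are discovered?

Visit 13
13 → 4
4 → 5
5 → 6
6 → 1
1 → 2
2 → 3
3 → 11
11 → 7
7 → 9
9 → 8
8 → 12
7 → 10

13 4 5 6 1 2 3 11 7 9 8 12 10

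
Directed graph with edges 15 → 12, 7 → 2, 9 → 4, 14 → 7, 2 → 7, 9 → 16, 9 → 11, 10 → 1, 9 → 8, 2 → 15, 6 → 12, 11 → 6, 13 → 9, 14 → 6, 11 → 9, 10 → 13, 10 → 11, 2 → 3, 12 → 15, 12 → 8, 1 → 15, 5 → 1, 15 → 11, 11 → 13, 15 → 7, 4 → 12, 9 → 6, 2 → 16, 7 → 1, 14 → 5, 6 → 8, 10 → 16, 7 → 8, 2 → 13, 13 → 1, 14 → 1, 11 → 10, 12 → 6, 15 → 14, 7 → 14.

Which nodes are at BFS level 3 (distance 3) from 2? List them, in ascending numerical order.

Level 0: 2
Level 1: 3, 7, 13, 15, 16
Level 2: 1, 8, 9, 11, 12, 14
Level 3: 4, 5, 6, 10

4, 5, 6, 10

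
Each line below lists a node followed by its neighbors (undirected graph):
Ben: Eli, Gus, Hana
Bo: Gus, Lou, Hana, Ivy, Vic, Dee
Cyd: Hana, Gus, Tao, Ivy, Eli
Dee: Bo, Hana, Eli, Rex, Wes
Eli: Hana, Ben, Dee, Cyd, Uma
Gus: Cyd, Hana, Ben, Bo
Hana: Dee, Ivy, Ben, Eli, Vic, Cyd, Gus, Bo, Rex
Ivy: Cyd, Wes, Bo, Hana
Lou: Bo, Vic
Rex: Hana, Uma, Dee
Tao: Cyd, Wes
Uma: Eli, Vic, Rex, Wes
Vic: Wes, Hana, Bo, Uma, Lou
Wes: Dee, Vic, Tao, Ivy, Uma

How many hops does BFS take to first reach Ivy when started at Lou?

Level 0: Lou
Level 1: Bo, Vic
Level 2: Dee, Gus, Hana, Ivy, Uma, Wes
Level 3: Ben, Cyd, Eli, Rex, Tao
Ivy first appears at level 2.

2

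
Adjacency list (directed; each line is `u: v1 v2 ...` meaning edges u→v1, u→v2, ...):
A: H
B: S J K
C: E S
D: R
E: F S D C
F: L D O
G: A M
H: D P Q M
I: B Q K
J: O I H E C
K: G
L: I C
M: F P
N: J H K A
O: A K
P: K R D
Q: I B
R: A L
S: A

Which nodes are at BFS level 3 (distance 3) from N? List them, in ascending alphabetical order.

B, F, R, S

Level 0: N
Level 1: A, H, J, K
Level 2: C, D, E, G, I, M, O, P, Q
Level 3: B, F, R, S
Level 4: L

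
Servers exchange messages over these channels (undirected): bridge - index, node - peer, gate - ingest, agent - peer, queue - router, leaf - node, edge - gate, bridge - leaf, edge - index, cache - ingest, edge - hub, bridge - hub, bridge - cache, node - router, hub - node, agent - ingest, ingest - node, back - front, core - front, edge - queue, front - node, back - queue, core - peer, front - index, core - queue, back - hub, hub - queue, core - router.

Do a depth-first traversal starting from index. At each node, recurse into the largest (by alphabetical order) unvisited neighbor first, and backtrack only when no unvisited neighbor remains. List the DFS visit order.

index → front → node → router → queue → hub → edge → gate → ingest → cache → bridge → leaf → agent → peer → core → back

Visit index
index → front
front → node
node → router
router → queue
queue → hub
hub → edge
edge → gate
gate → ingest
ingest → cache
cache → bridge
bridge → leaf
ingest → agent
agent → peer
peer → core
hub → back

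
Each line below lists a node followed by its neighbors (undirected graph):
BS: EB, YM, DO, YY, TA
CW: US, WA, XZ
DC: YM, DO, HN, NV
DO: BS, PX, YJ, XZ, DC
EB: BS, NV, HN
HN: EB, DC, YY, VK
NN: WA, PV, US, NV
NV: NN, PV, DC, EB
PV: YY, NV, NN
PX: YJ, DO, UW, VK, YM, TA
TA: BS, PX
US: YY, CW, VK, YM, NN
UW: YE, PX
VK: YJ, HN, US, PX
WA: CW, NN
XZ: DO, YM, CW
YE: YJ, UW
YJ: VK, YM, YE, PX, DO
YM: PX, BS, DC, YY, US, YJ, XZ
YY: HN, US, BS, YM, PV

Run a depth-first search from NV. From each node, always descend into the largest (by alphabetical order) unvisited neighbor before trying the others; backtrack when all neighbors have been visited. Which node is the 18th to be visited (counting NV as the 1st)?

EB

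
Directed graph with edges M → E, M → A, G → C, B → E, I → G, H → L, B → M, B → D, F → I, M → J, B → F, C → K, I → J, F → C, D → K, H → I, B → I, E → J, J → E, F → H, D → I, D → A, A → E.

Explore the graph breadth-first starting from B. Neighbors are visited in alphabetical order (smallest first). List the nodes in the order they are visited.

B, D, E, F, I, M, A, K, J, C, H, G, L

Visit B; enqueue D, E, F, I, M → queue [D, E, F, I, M]
Visit D; enqueue A, K → queue [E, F, I, M, A, K]
Visit E; enqueue J → queue [F, I, M, A, K, J]
Visit F; enqueue C, H → queue [I, M, A, K, J, C, H]
Visit I; enqueue G → queue [M, A, K, J, C, H, G]
Visit M → queue [A, K, J, C, H, G]
Visit A → queue [K, J, C, H, G]
Visit K → queue [J, C, H, G]
Visit J → queue [C, H, G]
Visit C → queue [H, G]
Visit H; enqueue L → queue [G, L]
Visit G → queue [L]
Visit L → queue []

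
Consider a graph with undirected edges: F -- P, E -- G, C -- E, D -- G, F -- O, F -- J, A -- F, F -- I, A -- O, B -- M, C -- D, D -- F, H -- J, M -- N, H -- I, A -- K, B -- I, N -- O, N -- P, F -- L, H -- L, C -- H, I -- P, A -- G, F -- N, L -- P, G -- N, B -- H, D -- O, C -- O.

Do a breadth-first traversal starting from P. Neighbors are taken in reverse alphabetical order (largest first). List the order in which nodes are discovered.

P → N → L → I → F → O → M → G → H → B → J → D → A → C → E → K

Visit P; enqueue N, L, I, F → queue [N, L, I, F]
Visit N; enqueue O, M, G → queue [L, I, F, O, M, G]
Visit L; enqueue H → queue [I, F, O, M, G, H]
Visit I; enqueue B → queue [F, O, M, G, H, B]
Visit F; enqueue J, D, A → queue [O, M, G, H, B, J, D, A]
Visit O; enqueue C → queue [M, G, H, B, J, D, A, C]
Visit M → queue [G, H, B, J, D, A, C]
Visit G; enqueue E → queue [H, B, J, D, A, C, E]
Visit H → queue [B, J, D, A, C, E]
Visit B → queue [J, D, A, C, E]
Visit J → queue [D, A, C, E]
Visit D → queue [A, C, E]
Visit A; enqueue K → queue [C, E, K]
Visit C → queue [E, K]
Visit E → queue [K]
Visit K → queue []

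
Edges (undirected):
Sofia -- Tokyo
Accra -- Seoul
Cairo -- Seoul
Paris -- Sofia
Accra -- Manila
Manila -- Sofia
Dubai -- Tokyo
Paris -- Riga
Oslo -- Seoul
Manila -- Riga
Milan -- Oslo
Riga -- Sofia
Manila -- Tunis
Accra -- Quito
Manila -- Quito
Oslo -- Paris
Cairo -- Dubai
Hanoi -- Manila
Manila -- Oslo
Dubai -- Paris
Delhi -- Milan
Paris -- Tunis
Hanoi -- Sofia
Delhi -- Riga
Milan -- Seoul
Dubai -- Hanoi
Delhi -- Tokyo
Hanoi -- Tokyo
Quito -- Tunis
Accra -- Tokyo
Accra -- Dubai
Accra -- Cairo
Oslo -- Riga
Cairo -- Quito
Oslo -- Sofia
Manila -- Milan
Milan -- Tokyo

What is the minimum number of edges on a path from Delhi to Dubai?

Level 0: Delhi
Level 1: Milan, Riga, Tokyo
Level 2: Accra, Dubai, Hanoi, Manila, Oslo, Paris, Seoul, Sofia
Level 3: Cairo, Quito, Tunis
Dubai first appears at level 2.

2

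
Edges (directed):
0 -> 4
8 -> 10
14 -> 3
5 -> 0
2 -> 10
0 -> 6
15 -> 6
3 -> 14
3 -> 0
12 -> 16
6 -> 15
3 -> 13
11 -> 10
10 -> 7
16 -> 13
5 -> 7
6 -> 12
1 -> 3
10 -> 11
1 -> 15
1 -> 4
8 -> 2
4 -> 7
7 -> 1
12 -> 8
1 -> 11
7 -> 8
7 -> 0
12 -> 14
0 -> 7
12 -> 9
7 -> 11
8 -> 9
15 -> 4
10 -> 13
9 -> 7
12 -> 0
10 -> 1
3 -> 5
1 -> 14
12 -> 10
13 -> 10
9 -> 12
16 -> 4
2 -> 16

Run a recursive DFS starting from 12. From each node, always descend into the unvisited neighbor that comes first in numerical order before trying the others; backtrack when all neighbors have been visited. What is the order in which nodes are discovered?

Visit 12
12 → 0
0 → 4
4 → 7
7 → 1
1 → 3
3 → 5
3 → 13
13 → 10
10 → 11
3 → 14
1 → 15
15 → 6
7 → 8
8 → 2
2 → 16
8 → 9

12 0 4 7 1 3 5 13 10 11 14 15 6 8 2 16 9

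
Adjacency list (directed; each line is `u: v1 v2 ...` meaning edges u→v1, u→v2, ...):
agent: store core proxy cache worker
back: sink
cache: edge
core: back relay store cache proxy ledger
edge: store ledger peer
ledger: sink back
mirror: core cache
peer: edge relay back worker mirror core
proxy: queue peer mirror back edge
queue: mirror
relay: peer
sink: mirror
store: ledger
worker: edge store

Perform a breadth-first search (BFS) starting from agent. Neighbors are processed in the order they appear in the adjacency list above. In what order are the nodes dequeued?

Visit agent; enqueue store, core, proxy, cache, worker → queue [store, core, proxy, cache, worker]
Visit store; enqueue ledger → queue [core, proxy, cache, worker, ledger]
Visit core; enqueue back, relay → queue [proxy, cache, worker, ledger, back, relay]
Visit proxy; enqueue queue, peer, mirror, edge → queue [cache, worker, ledger, back, relay, queue, peer, mirror, edge]
Visit cache → queue [worker, ledger, back, relay, queue, peer, mirror, edge]
Visit worker → queue [ledger, back, relay, queue, peer, mirror, edge]
Visit ledger; enqueue sink → queue [back, relay, queue, peer, mirror, edge, sink]
Visit back → queue [relay, queue, peer, mirror, edge, sink]
Visit relay → queue [queue, peer, mirror, edge, sink]
Visit queue → queue [peer, mirror, edge, sink]
Visit peer → queue [mirror, edge, sink]
Visit mirror → queue [edge, sink]
Visit edge → queue [sink]
Visit sink → queue []

agent store core proxy cache worker ledger back relay queue peer mirror edge sink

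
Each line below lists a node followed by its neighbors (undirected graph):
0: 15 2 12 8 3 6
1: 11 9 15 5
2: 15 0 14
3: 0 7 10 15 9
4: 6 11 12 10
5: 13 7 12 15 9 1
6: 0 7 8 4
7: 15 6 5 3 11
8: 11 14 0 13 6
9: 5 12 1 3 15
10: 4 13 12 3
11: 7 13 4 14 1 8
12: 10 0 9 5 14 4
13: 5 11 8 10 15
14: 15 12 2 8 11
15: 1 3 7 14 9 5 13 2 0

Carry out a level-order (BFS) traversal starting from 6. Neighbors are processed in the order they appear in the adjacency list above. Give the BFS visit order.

Visit 6; enqueue 0, 7, 8, 4 → queue [0, 7, 8, 4]
Visit 0; enqueue 15, 2, 12, 3 → queue [7, 8, 4, 15, 2, 12, 3]
Visit 7; enqueue 5, 11 → queue [8, 4, 15, 2, 12, 3, 5, 11]
Visit 8; enqueue 14, 13 → queue [4, 15, 2, 12, 3, 5, 11, 14, 13]
Visit 4; enqueue 10 → queue [15, 2, 12, 3, 5, 11, 14, 13, 10]
Visit 15; enqueue 1, 9 → queue [2, 12, 3, 5, 11, 14, 13, 10, 1, 9]
Visit 2 → queue [12, 3, 5, 11, 14, 13, 10, 1, 9]
Visit 12 → queue [3, 5, 11, 14, 13, 10, 1, 9]
Visit 3 → queue [5, 11, 14, 13, 10, 1, 9]
Visit 5 → queue [11, 14, 13, 10, 1, 9]
Visit 11 → queue [14, 13, 10, 1, 9]
Visit 14 → queue [13, 10, 1, 9]
Visit 13 → queue [10, 1, 9]
Visit 10 → queue [1, 9]
Visit 1 → queue [9]
Visit 9 → queue []

6 -> 0 -> 7 -> 8 -> 4 -> 15 -> 2 -> 12 -> 3 -> 5 -> 11 -> 14 -> 13 -> 10 -> 1 -> 9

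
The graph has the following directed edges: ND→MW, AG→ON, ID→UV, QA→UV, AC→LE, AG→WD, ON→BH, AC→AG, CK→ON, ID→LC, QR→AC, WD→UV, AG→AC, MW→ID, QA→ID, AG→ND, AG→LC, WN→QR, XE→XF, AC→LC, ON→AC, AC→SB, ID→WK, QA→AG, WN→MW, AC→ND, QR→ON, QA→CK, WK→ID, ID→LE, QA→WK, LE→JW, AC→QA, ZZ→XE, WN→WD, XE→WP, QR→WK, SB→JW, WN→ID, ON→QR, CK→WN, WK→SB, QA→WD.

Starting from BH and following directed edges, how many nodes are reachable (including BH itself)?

1

BFS from BH visits: BH
Reachable nodes: 1 of 22 total.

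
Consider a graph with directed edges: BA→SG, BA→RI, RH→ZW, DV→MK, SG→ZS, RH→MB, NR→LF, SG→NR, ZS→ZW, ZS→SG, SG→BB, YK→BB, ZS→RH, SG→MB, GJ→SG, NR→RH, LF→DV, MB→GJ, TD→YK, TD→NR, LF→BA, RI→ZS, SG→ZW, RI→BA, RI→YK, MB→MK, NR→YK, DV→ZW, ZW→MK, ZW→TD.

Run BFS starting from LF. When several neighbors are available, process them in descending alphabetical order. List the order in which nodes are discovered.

Visit LF; enqueue DV, BA → queue [DV, BA]
Visit DV; enqueue ZW, MK → queue [BA, ZW, MK]
Visit BA; enqueue SG, RI → queue [ZW, MK, SG, RI]
Visit ZW; enqueue TD → queue [MK, SG, RI, TD]
Visit MK → queue [SG, RI, TD]
Visit SG; enqueue ZS, NR, MB, BB → queue [RI, TD, ZS, NR, MB, BB]
Visit RI; enqueue YK → queue [TD, ZS, NR, MB, BB, YK]
Visit TD → queue [ZS, NR, MB, BB, YK]
Visit ZS; enqueue RH → queue [NR, MB, BB, YK, RH]
Visit NR → queue [MB, BB, YK, RH]
Visit MB; enqueue GJ → queue [BB, YK, RH, GJ]
Visit BB → queue [YK, RH, GJ]
Visit YK → queue [RH, GJ]
Visit RH → queue [GJ]
Visit GJ → queue []

LF, DV, BA, ZW, MK, SG, RI, TD, ZS, NR, MB, BB, YK, RH, GJ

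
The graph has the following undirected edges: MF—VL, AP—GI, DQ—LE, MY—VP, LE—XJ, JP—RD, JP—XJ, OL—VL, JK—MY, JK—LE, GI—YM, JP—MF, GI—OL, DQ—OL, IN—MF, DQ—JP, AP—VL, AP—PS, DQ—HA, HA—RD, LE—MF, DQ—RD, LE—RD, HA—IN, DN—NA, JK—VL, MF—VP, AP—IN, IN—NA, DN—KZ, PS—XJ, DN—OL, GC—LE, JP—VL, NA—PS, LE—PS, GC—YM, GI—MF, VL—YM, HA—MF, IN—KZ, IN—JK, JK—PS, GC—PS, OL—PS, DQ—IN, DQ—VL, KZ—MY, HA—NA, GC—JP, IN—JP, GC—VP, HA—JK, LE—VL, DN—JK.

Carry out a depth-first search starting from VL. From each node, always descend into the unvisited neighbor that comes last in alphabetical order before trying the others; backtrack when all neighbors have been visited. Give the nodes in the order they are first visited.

VL, YM, GI, OL, PS, XJ, LE, RD, JP, MF, VP, MY, KZ, IN, NA, HA, JK, DN, DQ, AP, GC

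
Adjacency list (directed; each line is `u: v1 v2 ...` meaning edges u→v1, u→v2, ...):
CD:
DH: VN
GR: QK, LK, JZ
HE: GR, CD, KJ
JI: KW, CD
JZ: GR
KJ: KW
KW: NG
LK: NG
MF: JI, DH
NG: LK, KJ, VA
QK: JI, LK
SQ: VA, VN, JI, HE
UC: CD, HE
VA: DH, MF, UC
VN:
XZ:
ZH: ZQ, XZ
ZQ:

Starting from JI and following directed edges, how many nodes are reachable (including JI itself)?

15

BFS from JI visits: JI, KW, CD, NG, VA, LK, KJ, UC, MF, DH, HE, VN, GR, QK, JZ
Reachable nodes: 15 of 19 total.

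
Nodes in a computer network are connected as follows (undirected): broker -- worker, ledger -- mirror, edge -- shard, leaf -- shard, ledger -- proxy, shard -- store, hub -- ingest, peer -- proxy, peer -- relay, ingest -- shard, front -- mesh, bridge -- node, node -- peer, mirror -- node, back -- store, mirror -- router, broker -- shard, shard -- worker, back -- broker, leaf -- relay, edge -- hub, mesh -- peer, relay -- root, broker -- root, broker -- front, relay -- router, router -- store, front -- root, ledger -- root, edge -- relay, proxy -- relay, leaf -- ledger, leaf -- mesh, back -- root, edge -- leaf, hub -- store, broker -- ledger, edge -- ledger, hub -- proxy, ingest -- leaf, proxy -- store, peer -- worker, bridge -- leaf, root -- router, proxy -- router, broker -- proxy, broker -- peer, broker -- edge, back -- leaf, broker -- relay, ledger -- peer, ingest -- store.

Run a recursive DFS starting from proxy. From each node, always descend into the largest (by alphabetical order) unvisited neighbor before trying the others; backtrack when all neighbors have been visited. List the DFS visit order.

Visit proxy
proxy → store
store → shard
shard → worker
worker → peer
peer → relay
relay → router
router → root
root → ledger
ledger → mirror
mirror → node
node → bridge
bridge → leaf
leaf → mesh
mesh → front
front → broker
broker → edge
edge → hub
hub → ingest
broker → back

proxy → store → shard → worker → peer → relay → router → root → ledger → mirror → node → bridge → leaf → mesh → front → broker → edge → hub → ingest → back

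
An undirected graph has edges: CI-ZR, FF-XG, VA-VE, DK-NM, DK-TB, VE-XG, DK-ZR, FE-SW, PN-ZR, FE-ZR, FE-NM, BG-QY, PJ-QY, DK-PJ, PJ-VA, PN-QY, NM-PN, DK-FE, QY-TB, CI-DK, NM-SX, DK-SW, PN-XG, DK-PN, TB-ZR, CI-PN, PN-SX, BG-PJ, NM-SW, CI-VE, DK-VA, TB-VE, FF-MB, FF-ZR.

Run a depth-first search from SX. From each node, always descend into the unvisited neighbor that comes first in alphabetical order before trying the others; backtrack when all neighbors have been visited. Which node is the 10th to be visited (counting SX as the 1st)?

VE

Visit SX
SX → NM
NM → DK
DK → CI
CI → PN
PN → QY
QY → BG
BG → PJ
PJ → VA
VA → VE
VE → TB
TB → ZR
ZR → FE
FE → SW
ZR → FF
FF → MB
FF → XG

Visit order: SX, NM, DK, CI, PN, QY, BG, PJ, VA, VE, TB, ZR, FE, SW, FF, MB, XG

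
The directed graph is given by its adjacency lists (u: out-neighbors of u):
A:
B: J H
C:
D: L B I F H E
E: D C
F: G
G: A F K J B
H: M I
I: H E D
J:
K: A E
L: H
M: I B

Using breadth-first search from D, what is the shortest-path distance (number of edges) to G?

2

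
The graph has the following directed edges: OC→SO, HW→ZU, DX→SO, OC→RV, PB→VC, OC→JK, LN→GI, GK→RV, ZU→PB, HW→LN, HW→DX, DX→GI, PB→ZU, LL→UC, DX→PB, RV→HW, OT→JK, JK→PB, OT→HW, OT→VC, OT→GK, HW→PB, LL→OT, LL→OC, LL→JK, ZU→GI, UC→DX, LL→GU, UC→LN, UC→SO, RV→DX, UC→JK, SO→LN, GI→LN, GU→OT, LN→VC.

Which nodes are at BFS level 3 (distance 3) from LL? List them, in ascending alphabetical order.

Level 0: LL
Level 1: GU, JK, OC, OT, UC
Level 2: DX, GK, HW, LN, PB, RV, SO, VC
Level 3: GI, ZU

GI, ZU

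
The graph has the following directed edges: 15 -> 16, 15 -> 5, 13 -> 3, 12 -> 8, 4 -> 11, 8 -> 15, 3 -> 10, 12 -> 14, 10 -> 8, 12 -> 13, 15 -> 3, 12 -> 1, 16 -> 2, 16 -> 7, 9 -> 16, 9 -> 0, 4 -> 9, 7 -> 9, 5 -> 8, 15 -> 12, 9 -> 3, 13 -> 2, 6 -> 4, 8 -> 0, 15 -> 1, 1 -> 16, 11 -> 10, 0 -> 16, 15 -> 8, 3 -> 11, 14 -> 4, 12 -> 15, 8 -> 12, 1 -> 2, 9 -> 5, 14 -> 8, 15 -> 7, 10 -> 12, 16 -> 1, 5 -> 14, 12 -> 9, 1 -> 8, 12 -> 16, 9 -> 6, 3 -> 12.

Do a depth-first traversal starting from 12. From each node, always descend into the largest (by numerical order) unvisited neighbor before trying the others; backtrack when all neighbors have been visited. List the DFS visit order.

12 → 16 → 7 → 9 → 6 → 4 → 11 → 10 → 8 → 15 → 5 → 14 → 3 → 1 → 2 → 0 → 13

Visit 12
12 → 16
16 → 7
7 → 9
9 → 6
6 → 4
4 → 11
11 → 10
10 → 8
8 → 15
15 → 5
5 → 14
15 → 3
15 → 1
1 → 2
8 → 0
12 → 13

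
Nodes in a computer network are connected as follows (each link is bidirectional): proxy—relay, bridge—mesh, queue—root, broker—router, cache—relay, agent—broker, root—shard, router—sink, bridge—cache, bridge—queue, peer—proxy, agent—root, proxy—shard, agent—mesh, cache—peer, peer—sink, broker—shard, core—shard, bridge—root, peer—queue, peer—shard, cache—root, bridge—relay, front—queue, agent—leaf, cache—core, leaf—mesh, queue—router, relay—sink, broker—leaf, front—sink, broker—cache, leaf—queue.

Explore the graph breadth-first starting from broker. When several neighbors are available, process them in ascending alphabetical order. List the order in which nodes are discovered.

Visit broker; enqueue agent, cache, leaf, router, shard → queue [agent, cache, leaf, router, shard]
Visit agent; enqueue mesh, root → queue [cache, leaf, router, shard, mesh, root]
Visit cache; enqueue bridge, core, peer, relay → queue [leaf, router, shard, mesh, root, bridge, core, peer, relay]
Visit leaf; enqueue queue → queue [router, shard, mesh, root, bridge, core, peer, relay, queue]
Visit router; enqueue sink → queue [shard, mesh, root, bridge, core, peer, relay, queue, sink]
Visit shard; enqueue proxy → queue [mesh, root, bridge, core, peer, relay, queue, sink, proxy]
Visit mesh → queue [root, bridge, core, peer, relay, queue, sink, proxy]
Visit root → queue [bridge, core, peer, relay, queue, sink, proxy]
Visit bridge → queue [core, peer, relay, queue, sink, proxy]
Visit core → queue [peer, relay, queue, sink, proxy]
Visit peer → queue [relay, queue, sink, proxy]
Visit relay → queue [queue, sink, proxy]
Visit queue; enqueue front → queue [sink, proxy, front]
Visit sink → queue [proxy, front]
Visit proxy → queue [front]
Visit front → queue []

broker, agent, cache, leaf, router, shard, mesh, root, bridge, core, peer, relay, queue, sink, proxy, front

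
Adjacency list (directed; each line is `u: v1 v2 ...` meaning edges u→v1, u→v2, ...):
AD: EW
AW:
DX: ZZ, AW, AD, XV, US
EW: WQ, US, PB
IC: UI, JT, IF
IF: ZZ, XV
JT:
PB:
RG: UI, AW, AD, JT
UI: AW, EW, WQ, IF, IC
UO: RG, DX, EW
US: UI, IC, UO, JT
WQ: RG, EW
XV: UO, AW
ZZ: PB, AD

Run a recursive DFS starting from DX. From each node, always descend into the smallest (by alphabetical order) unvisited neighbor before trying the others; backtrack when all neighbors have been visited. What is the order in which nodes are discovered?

Visit DX
DX → AD
AD → EW
EW → PB
EW → US
US → IC
IC → IF
IF → XV
XV → AW
XV → UO
UO → RG
RG → JT
RG → UI
UI → WQ
IF → ZZ

DX, AD, EW, PB, US, IC, IF, XV, AW, UO, RG, JT, UI, WQ, ZZ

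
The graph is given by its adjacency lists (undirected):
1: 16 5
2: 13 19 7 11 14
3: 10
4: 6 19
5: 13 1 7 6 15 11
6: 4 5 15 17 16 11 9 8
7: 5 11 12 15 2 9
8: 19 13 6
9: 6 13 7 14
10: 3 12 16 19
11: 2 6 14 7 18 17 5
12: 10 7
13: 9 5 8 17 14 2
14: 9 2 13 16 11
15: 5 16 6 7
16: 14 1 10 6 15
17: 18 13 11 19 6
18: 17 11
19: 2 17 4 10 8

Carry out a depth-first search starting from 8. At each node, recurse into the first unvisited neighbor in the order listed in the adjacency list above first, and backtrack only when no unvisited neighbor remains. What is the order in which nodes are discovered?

8 -> 19 -> 2 -> 13 -> 9 -> 6 -> 4 -> 5 -> 1 -> 16 -> 14 -> 11 -> 7 -> 12 -> 10 -> 3 -> 15 -> 18 -> 17

Visit 8
8 → 19
19 → 2
2 → 13
13 → 9
9 → 6
6 → 4
6 → 5
5 → 1
1 → 16
16 → 14
14 → 11
11 → 7
7 → 12
12 → 10
10 → 3
7 → 15
11 → 18
18 → 17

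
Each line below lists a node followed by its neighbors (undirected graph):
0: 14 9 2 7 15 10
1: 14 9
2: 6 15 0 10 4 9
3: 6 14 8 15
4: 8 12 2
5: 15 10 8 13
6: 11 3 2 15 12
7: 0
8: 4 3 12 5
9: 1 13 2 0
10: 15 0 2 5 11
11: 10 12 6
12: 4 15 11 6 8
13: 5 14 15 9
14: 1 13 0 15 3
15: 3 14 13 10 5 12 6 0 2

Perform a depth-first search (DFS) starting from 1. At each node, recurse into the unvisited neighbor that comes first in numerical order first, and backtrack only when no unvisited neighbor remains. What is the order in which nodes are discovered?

Visit 1
1 → 9
9 → 0
0 → 2
2 → 4
4 → 8
8 → 3
3 → 6
6 → 11
11 → 10
10 → 5
5 → 13
13 → 14
14 → 15
15 → 12
0 → 7

1 9 0 2 4 8 3 6 11 10 5 13 14 15 12 7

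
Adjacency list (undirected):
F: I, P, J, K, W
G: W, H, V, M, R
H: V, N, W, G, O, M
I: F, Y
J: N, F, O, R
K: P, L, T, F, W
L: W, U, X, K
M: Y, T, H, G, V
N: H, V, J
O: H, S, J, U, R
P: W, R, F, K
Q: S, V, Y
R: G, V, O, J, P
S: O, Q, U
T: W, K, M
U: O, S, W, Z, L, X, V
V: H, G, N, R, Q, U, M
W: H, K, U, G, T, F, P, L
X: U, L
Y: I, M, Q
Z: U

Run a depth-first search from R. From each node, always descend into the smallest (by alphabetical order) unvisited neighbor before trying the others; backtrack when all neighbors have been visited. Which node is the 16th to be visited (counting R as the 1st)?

U

Visit R
R → G
G → H
H → M
M → T
T → K
K → F
F → I
I → Y
Y → Q
Q → S
S → O
O → J
J → N
N → V
V → U
U → L
L → W
W → P
L → X
U → Z

Visit order: R, G, H, M, T, K, F, I, Y, Q, S, O, J, N, V, U, L, W, P, X, Z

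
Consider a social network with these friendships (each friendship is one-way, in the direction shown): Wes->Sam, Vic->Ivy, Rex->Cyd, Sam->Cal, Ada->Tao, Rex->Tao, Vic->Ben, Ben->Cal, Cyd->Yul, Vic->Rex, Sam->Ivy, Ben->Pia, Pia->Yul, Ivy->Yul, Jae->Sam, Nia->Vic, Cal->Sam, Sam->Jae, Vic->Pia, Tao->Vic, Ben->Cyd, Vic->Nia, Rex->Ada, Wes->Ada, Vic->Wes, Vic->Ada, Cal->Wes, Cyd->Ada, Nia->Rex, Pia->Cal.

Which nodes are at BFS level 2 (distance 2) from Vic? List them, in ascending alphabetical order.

Level 0: Vic
Level 1: Ada, Ben, Ivy, Nia, Pia, Rex, Wes
Level 2: Cal, Cyd, Sam, Tao, Yul
Level 3: Jae

Cal, Cyd, Sam, Tao, Yul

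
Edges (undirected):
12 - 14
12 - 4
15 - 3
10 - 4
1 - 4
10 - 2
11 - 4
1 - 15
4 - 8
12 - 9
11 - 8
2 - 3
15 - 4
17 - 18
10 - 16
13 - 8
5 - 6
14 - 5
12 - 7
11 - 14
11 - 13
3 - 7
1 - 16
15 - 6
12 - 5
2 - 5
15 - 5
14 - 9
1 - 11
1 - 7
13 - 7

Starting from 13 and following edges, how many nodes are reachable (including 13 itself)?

16

BFS from 13 visits: 13, 7, 8, 11, 1, 3, 12, 4, 14, 15, 16, 2, 5, 9, 10, 6
Reachable nodes: 16 of 18 total.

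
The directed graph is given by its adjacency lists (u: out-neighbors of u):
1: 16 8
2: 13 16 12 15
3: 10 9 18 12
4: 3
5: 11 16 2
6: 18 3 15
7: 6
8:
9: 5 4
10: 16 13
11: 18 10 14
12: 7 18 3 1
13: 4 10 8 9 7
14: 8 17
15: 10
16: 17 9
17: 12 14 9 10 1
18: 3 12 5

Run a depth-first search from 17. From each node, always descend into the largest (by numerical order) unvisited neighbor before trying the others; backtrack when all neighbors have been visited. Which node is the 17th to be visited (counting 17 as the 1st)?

2

Visit 17
17 → 14
14 → 8
17 → 12
12 → 18
18 → 5
5 → 16
16 → 9
9 → 4
4 → 3
3 → 10
10 → 13
13 → 7
7 → 6
6 → 15
5 → 11
5 → 2
12 → 1

Visit order: 17, 14, 8, 12, 18, 5, 16, 9, 4, 3, 10, 13, 7, 6, 15, 11, 2, 1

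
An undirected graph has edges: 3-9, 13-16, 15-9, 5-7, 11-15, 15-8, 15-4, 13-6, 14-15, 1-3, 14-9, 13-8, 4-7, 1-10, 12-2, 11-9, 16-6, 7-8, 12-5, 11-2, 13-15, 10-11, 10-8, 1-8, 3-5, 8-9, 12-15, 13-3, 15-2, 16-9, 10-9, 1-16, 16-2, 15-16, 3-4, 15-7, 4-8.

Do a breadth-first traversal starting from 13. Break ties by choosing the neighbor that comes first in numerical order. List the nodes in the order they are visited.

13 3 6 8 15 16 1 4 5 9 7 10 2 11 12 14

Visit 13; enqueue 3, 6, 8, 15, 16 → queue [3, 6, 8, 15, 16]
Visit 3; enqueue 1, 4, 5, 9 → queue [6, 8, 15, 16, 1, 4, 5, 9]
Visit 6 → queue [8, 15, 16, 1, 4, 5, 9]
Visit 8; enqueue 7, 10 → queue [15, 16, 1, 4, 5, 9, 7, 10]
Visit 15; enqueue 2, 11, 12, 14 → queue [16, 1, 4, 5, 9, 7, 10, 2, 11, 12, 14]
Visit 16 → queue [1, 4, 5, 9, 7, 10, 2, 11, 12, 14]
Visit 1 → queue [4, 5, 9, 7, 10, 2, 11, 12, 14]
Visit 4 → queue [5, 9, 7, 10, 2, 11, 12, 14]
Visit 5 → queue [9, 7, 10, 2, 11, 12, 14]
Visit 9 → queue [7, 10, 2, 11, 12, 14]
Visit 7 → queue [10, 2, 11, 12, 14]
Visit 10 → queue [2, 11, 12, 14]
Visit 2 → queue [11, 12, 14]
Visit 11 → queue [12, 14]
Visit 12 → queue [14]
Visit 14 → queue []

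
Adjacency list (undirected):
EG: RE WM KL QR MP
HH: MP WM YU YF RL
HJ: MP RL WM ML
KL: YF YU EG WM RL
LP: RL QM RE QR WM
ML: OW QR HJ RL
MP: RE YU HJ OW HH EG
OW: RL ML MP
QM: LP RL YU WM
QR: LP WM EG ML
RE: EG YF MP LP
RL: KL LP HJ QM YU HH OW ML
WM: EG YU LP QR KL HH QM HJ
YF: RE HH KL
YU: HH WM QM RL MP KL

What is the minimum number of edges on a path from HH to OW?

2

Level 0: HH
Level 1: MP, RL, WM, YF, YU
Level 2: EG, HJ, KL, LP, ML, OW, QM, QR, RE
OW first appears at level 2.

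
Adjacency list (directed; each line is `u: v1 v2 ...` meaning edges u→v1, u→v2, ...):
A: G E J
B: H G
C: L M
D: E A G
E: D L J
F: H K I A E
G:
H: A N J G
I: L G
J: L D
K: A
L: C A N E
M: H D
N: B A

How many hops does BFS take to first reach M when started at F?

4

Level 0: F
Level 1: A, E, H, I, K
Level 2: D, G, J, L, N
Level 3: B, C
Level 4: M
M first appears at level 4.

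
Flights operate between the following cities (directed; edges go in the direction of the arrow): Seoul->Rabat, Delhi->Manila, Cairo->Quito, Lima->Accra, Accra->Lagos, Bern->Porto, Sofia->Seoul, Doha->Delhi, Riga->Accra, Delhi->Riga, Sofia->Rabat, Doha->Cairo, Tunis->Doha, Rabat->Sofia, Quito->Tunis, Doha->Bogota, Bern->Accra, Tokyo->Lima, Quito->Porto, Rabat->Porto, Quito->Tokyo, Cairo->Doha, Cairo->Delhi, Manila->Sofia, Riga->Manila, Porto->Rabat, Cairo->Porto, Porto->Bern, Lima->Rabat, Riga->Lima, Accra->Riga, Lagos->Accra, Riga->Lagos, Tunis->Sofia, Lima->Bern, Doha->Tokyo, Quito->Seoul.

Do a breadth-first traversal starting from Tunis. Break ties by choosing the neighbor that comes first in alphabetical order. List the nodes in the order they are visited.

Visit Tunis; enqueue Doha, Sofia → queue [Doha, Sofia]
Visit Doha; enqueue Bogota, Cairo, Delhi, Tokyo → queue [Sofia, Bogota, Cairo, Delhi, Tokyo]
Visit Sofia; enqueue Rabat, Seoul → queue [Bogota, Cairo, Delhi, Tokyo, Rabat, Seoul]
Visit Bogota → queue [Cairo, Delhi, Tokyo, Rabat, Seoul]
Visit Cairo; enqueue Porto, Quito → queue [Delhi, Tokyo, Rabat, Seoul, Porto, Quito]
Visit Delhi; enqueue Manila, Riga → queue [Tokyo, Rabat, Seoul, Porto, Quito, Manila, Riga]
Visit Tokyo; enqueue Lima → queue [Rabat, Seoul, Porto, Quito, Manila, Riga, Lima]
Visit Rabat → queue [Seoul, Porto, Quito, Manila, Riga, Lima]
Visit Seoul → queue [Porto, Quito, Manila, Riga, Lima]
Visit Porto; enqueue Bern → queue [Quito, Manila, Riga, Lima, Bern]
Visit Quito → queue [Manila, Riga, Lima, Bern]
Visit Manila → queue [Riga, Lima, Bern]
Visit Riga; enqueue Accra, Lagos → queue [Lima, Bern, Accra, Lagos]
Visit Lima → queue [Bern, Accra, Lagos]
Visit Bern → queue [Accra, Lagos]
Visit Accra → queue [Lagos]
Visit Lagos → queue []

Tunis, Doha, Sofia, Bogota, Cairo, Delhi, Tokyo, Rabat, Seoul, Porto, Quito, Manila, Riga, Lima, Bern, Accra, Lagos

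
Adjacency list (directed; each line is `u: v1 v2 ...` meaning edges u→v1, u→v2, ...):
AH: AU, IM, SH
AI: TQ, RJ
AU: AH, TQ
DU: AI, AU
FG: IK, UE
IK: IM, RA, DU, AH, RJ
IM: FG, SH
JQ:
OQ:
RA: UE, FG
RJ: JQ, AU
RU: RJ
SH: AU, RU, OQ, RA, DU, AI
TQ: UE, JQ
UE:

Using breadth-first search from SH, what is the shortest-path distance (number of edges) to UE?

Level 0: SH
Level 1: AI, AU, DU, OQ, RA, RU
Level 2: AH, FG, RJ, TQ, UE
Level 3: IK, IM, JQ
UE first appears at level 2.

2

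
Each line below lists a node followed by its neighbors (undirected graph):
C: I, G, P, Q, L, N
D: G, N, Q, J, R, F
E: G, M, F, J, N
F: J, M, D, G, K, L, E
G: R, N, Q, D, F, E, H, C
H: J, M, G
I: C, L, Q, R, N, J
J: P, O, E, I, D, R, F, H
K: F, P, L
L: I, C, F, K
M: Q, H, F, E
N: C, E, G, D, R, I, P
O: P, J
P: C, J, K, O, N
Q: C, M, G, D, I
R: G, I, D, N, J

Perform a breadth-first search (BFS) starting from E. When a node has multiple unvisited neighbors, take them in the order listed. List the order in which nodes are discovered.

Visit E; enqueue G, M, F, J, N → queue [G, M, F, J, N]
Visit G; enqueue R, Q, D, H, C → queue [M, F, J, N, R, Q, D, H, C]
Visit M → queue [F, J, N, R, Q, D, H, C]
Visit F; enqueue K, L → queue [J, N, R, Q, D, H, C, K, L]
Visit J; enqueue P, O, I → queue [N, R, Q, D, H, C, K, L, P, O, I]
Visit N → queue [R, Q, D, H, C, K, L, P, O, I]
Visit R → queue [Q, D, H, C, K, L, P, O, I]
Visit Q → queue [D, H, C, K, L, P, O, I]
Visit D → queue [H, C, K, L, P, O, I]
Visit H → queue [C, K, L, P, O, I]
Visit C → queue [K, L, P, O, I]
Visit K → queue [L, P, O, I]
Visit L → queue [P, O, I]
Visit P → queue [O, I]
Visit O → queue [I]
Visit I → queue []

E -> G -> M -> F -> J -> N -> R -> Q -> D -> H -> C -> K -> L -> P -> O -> I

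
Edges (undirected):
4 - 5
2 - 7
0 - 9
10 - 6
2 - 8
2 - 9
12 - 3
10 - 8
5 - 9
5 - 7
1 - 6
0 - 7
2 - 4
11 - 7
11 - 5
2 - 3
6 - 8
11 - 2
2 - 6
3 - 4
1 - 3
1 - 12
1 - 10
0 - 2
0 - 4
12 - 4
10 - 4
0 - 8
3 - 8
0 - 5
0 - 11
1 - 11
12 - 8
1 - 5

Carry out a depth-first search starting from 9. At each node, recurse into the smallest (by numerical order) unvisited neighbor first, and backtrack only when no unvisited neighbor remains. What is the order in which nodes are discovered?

Visit 9
9 → 0
0 → 2
2 → 3
3 → 1
1 → 5
5 → 4
4 → 10
10 → 6
6 → 8
8 → 12
5 → 7
7 → 11

9 -> 0 -> 2 -> 3 -> 1 -> 5 -> 4 -> 10 -> 6 -> 8 -> 12 -> 7 -> 11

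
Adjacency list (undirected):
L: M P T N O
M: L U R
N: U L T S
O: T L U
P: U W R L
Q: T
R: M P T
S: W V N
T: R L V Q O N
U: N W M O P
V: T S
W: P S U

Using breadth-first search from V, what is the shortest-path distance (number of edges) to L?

2

Level 0: V
Level 1: S, T
Level 2: L, N, O, Q, R, W
Level 3: M, P, U
L first appears at level 2.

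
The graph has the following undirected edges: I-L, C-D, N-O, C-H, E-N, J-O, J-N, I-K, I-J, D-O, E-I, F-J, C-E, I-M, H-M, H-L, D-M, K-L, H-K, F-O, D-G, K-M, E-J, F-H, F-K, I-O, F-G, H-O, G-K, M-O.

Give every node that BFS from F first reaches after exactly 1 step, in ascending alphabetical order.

Level 0: F
Level 1: G, H, J, K, O
Level 2: C, D, E, I, L, M, N

G, H, J, K, O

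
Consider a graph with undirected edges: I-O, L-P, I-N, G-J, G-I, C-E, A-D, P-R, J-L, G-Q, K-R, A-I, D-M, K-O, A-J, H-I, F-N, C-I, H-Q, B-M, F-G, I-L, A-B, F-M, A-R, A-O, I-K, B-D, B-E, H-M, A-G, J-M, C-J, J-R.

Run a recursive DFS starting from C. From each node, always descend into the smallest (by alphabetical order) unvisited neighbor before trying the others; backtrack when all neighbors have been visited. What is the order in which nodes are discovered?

Visit C
C → E
E → B
B → A
A → D
D → M
M → F
F → G
G → I
I → H
H → Q
I → K
K → O
K → R
R → J
J → L
L → P
I → N

C E B A D M F G I H Q K O R J L P N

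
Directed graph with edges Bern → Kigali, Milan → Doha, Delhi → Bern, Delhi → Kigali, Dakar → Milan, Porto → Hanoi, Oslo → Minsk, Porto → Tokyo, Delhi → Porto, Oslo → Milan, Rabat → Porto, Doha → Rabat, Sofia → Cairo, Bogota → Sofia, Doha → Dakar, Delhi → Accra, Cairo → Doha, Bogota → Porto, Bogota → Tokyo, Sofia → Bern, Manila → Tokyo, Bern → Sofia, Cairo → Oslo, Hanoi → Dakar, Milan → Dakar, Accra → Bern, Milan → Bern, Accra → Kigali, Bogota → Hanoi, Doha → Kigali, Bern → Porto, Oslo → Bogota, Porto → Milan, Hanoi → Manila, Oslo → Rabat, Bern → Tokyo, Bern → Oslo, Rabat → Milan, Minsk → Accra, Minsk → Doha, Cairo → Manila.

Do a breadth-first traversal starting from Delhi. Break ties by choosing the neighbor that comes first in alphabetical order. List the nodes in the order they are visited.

Delhi, Accra, Bern, Kigali, Porto, Oslo, Sofia, Tokyo, Hanoi, Milan, Bogota, Minsk, Rabat, Cairo, Dakar, Manila, Doha

Visit Delhi; enqueue Accra, Bern, Kigali, Porto → queue [Accra, Bern, Kigali, Porto]
Visit Accra → queue [Bern, Kigali, Porto]
Visit Bern; enqueue Oslo, Sofia, Tokyo → queue [Kigali, Porto, Oslo, Sofia, Tokyo]
Visit Kigali → queue [Porto, Oslo, Sofia, Tokyo]
Visit Porto; enqueue Hanoi, Milan → queue [Oslo, Sofia, Tokyo, Hanoi, Milan]
Visit Oslo; enqueue Bogota, Minsk, Rabat → queue [Sofia, Tokyo, Hanoi, Milan, Bogota, Minsk, Rabat]
Visit Sofia; enqueue Cairo → queue [Tokyo, Hanoi, Milan, Bogota, Minsk, Rabat, Cairo]
Visit Tokyo → queue [Hanoi, Milan, Bogota, Minsk, Rabat, Cairo]
Visit Hanoi; enqueue Dakar, Manila → queue [Milan, Bogota, Minsk, Rabat, Cairo, Dakar, Manila]
Visit Milan; enqueue Doha → queue [Bogota, Minsk, Rabat, Cairo, Dakar, Manila, Doha]
Visit Bogota → queue [Minsk, Rabat, Cairo, Dakar, Manila, Doha]
Visit Minsk → queue [Rabat, Cairo, Dakar, Manila, Doha]
Visit Rabat → queue [Cairo, Dakar, Manila, Doha]
Visit Cairo → queue [Dakar, Manila, Doha]
Visit Dakar → queue [Manila, Doha]
Visit Manila → queue [Doha]
Visit Doha → queue []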